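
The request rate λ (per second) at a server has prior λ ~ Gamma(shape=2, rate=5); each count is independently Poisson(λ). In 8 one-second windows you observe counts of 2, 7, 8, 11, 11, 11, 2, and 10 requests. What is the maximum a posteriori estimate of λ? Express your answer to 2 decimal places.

Σxᵢ = 2+7+8+11+11+11+2+10 = 62, with n = 8.
Posterior ∝ λe^(−5λ) · λ^62e^(−8λ) = λ^63e^(−13λ), i.e. Gamma(shape=64, rate=13).
The mode of a Gamma(a, b) with a ≥ 1 (shape–rate) is (a−1)/b = 63/13 ≈ 4.85.

λ̂_MAP = 4.85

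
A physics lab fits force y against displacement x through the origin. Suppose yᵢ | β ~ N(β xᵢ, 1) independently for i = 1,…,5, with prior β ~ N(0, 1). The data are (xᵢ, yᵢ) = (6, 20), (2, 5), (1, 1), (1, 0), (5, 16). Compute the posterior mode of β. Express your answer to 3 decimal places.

log p(β | y) = −Σ(yᵢ − βxᵢ)²/(2·1) − β²/(2·1) + const.
Setting the derivative to zero: Σxᵢ(yᵢ − βxᵢ)/1 − β/1 = 0, so β = Σxᵢyᵢ / (Σxᵢ² + σ²/τ²).
Σxᵢyᵢ = 6·20 + 2·5 + 1·1 + 1·0 + 5·16 = 211; Σxᵢ² = 67; σ²/τ² = 1.
β̂_MAP = 211 / (67 + 1) = 211/68 ≈ 3.103.

β̂_MAP = 3.103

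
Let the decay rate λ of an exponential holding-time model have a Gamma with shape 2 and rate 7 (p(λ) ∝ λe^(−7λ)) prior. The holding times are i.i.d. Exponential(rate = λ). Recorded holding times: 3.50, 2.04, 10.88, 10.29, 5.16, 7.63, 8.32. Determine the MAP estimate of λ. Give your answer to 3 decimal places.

λ̂_MAP = 0.146

The Exponential(rate=λ) likelihood is ∝ λ^n e^(−λΣtᵢ). Here n = 7 and Σtᵢ = 3.50 + 2.04 + 10.88 + 10.29 + 5.16 + 7.63 + 8.32 = 47.82.
Posterior ∝ λe^(−7λ) · λ^7e^(−47.82λ) = λ^8e^(−54.82λ), i.e. Gamma(9, 54.82).
Mode = (a−1)/b = 8/54.82 ≈ 0.146.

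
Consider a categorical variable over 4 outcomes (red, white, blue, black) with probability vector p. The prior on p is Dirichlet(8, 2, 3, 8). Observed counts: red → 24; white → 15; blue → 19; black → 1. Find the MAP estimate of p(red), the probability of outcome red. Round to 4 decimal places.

MAP estimate of p(red) = 0.4079

The posterior is Dirichlet(αᵢ + nᵢ) = Dirichlet(32, 17, 22, 9).
For a Dirichlet(a₁,…,a_K) with all aᵢ > 1, the mode has j-th component (aⱼ − 1)/(Σaᵢ − K).
Here Σaᵢ = 80 and K = 4, so p(red) = (32 − 1)/(80 − 4) = 31/76 ≈ 0.4079.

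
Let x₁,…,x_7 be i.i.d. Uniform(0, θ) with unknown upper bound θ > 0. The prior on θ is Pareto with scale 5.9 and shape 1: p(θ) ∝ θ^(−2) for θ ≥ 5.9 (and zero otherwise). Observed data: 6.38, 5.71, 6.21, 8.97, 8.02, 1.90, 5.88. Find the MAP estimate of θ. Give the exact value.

θ̂_MAP = 8.97

The Uniform(0, θ) likelihood is θ^(−n) for θ ≥ max(xᵢ), zero otherwise. Here max(xᵢ) = 8.97.
Posterior ∝ θ^(−2) · θ^(−7) = θ^(−9) on θ ≥ max(5.9, 8.97) = 8.97.
This density is strictly decreasing in θ, so the posterior mode lies at the lower boundary of the support.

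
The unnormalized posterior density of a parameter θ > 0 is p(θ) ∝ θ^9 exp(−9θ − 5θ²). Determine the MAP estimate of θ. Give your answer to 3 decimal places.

ℓ'(θ) = 9/θ − 9 − 10θ. Setting this to zero and multiplying by θ: 10θ² + 9θ − 9 = 0.
θ = (−9 + √(9² + 4·10·9)) / (2·10) = (−9 + √441) / 20 = (−9 + 21)/20 = 3/5.
ℓ''(θ) = −9/θ² − 10 < 0, confirming a maximum.

θ̂_MAP = 0.600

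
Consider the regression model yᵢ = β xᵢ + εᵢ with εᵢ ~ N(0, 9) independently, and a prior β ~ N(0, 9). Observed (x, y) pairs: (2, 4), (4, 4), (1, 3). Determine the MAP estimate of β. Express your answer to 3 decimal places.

log p(β | y) = −Σ(yᵢ − βxᵢ)²/(2·9) − β²/(2·9) + const.
Setting the derivative to zero: Σxᵢ(yᵢ − βxᵢ)/9 − β/9 = 0, so β = Σxᵢyᵢ / (Σxᵢ² + σ²/τ²).
Σxᵢyᵢ = 2·4 + 4·4 + 1·3 = 27; Σxᵢ² = 21; σ²/τ² = 1.
β̂_MAP = 27 / (21 + 1) = 27/22 ≈ 1.227.

β̂_MAP = 1.227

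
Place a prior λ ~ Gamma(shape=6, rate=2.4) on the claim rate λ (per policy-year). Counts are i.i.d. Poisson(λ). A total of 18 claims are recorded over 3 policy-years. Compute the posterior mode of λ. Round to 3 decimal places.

Σxᵢ = 18, n = 3.
Posterior ∝ λ^5e^(−2.4λ) · λ^18e^(−3λ) = λ^23e^(−5.4λ), i.e. Gamma(shape=24, rate=5.4).
The mode of a Gamma(a, b) with a ≥ 1 (shape–rate) is (a−1)/b = 23/5.4 ≈ 4.259.

λ̂_MAP = 4.259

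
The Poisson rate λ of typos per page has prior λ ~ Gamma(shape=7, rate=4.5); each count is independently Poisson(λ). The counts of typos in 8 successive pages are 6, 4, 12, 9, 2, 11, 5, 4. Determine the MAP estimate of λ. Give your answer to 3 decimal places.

Σxᵢ = 6+4+12+9+2+11+5+4 = 53, with n = 8.
Posterior ∝ λ^6e^(−4.5λ) · λ^53e^(−8λ) = λ^59e^(−12.5λ), i.e. Gamma(shape=60, rate=12.5).
The mode of a Gamma(a, b) with a ≥ 1 (shape–rate) is (a−1)/b = 59/12.5 ≈ 4.720.

λ̂_MAP = 4.720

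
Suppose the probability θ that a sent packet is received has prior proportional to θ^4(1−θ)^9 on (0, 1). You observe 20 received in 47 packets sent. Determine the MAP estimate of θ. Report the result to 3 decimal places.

θ̂_MAP = 0.400

The prior density ∝ θ^4(1−θ)^9 is the kernel of Beta(5, 10).
Data: 20 successes in 47 trials. The binomial likelihood contributes θ^20(1−θ)^27, so the posterior is Beta(5+20, 10+27) = Beta(25, 37).
For Beta(a, b) with a, b > 1 the mode is (a−1)/(a+b−2) = 24/60 ≈ 0.400.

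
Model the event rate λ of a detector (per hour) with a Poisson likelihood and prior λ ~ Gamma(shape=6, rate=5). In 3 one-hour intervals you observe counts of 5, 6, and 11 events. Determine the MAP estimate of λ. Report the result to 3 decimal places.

Σxᵢ = 5+6+11 = 22, with n = 3.
Posterior ∝ λ^5e^(−5λ) · λ^22e^(−3λ) = λ^27e^(−8λ), i.e. Gamma(shape=28, rate=8).
The mode of a Gamma(a, b) with a ≥ 1 (shape–rate) is (a−1)/b = 27/8 ≈ 3.375.

λ̂_MAP = 3.375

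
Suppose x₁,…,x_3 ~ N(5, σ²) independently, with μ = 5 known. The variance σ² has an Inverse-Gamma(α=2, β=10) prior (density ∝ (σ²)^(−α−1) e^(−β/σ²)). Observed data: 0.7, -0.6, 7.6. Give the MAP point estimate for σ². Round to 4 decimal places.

Sum of squared deviations about the known mean: SS = (0.7−5)² + (-0.6−5)² + (7.6−5)² = 56.61.
The Normal likelihood contributes (σ²)^(−n/2) exp(−SS/(2σ²)), so the posterior is Inverse-Gamma(α + n/2, β + SS/2) = Inverse-Gamma(3.5, 38.305).
The mode of Inverse-Gamma(a, b) is b/(a+1) = 38.305/4.5 ≈ 8.5122.

σ̂²_MAP = 8.5122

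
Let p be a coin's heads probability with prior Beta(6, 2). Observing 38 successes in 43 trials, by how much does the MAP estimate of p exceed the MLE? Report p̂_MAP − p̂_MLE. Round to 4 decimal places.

Posterior is Beta(44, 7); MAP = (44−1)/(51−2) = 43/49 ≈ 0.87755.
MLE ignores the prior: p̂_MLE = k/n = 38/43 ≈ 0.88372.
Difference = 43/49 − 38/43 = -13/2107 ≈ -0.0062.

MAP − MLE = -0.0062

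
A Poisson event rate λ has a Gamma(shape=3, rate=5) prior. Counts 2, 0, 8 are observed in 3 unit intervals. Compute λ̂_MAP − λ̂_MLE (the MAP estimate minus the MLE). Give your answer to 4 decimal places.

Σxᵢ = 10. Posterior is Gamma(13, 8); MAP = (13−1)/8 = 12/8 ≈ 1.50000.
MLE = x̄ = 10/3 ≈ 3.33333.
Difference = 12/8 − 10/3 = -11/6 ≈ -1.8333.

MAP − MLE = -1.8333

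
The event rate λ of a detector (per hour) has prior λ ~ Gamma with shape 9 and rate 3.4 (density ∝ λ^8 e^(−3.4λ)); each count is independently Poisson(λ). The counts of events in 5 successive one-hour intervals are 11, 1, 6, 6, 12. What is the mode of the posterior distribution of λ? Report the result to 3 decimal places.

λ̂_MAP = 5.238

Σxᵢ = 11+1+6+6+12 = 36, with n = 5.
Posterior ∝ λ^8e^(−3.4λ) · λ^36e^(−5λ) = λ^44e^(−8.4λ), i.e. Gamma(shape=45, rate=8.4).
The mode of a Gamma(a, b) with a ≥ 1 (shape–rate) is (a−1)/b = 44/8.4 ≈ 5.238.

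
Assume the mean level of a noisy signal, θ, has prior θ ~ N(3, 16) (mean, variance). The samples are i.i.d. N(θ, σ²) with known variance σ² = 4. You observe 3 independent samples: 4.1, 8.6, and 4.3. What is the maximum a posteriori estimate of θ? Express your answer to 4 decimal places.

n = 3; x̄ = (4.1 + 8.6 + 4.3)/3 = 17/3 = 17/3 ≈ 5.6667.
For a Normal prior and Normal likelihood with known variance, the posterior is Normal; its mode equals its mean, the precision-weighted average.
Prior precision 1/σ₀² = 1/16 = 0.0625; data precision n/σ² = 3/4 = 0.75.
θ̂ = (0.0625·3 + 0.75·(17/3)) / (0.0625 + 0.75) = 4.4375/0.8125 = 71/13 ≈ 5.4615.

θ̂_MAP = 5.4615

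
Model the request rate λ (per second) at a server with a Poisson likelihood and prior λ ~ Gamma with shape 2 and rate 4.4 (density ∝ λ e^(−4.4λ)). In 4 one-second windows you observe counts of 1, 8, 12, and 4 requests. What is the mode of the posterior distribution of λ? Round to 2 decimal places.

Σxᵢ = 1+8+12+4 = 25, with n = 4.
Posterior ∝ λe^(−4.4λ) · λ^25e^(−4λ) = λ^26e^(−8.4λ), i.e. Gamma(shape=27, rate=8.4).
The mode of a Gamma(a, b) with a ≥ 1 (shape–rate) is (a−1)/b = 26/8.4 ≈ 3.10.

λ̂_MAP = 3.10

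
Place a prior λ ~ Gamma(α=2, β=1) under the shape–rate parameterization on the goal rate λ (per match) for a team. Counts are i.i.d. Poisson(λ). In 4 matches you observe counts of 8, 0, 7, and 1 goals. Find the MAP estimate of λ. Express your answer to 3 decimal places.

λ̂_MAP = 3.400

Σxᵢ = 8+0+7+1 = 16, with n = 4.
Posterior ∝ λe^(−1λ) · λ^16e^(−4λ) = λ^17e^(−5λ), i.e. Gamma(shape=18, rate=5).
The mode of a Gamma(a, b) with a ≥ 1 (shape–rate) is (a−1)/b = 17/5 ≈ 3.400.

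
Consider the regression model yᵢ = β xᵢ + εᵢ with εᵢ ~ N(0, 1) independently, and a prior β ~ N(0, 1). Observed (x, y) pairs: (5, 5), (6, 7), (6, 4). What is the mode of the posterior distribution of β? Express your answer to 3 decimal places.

log p(β | y) = −Σ(yᵢ − βxᵢ)²/(2·1) − β²/(2·1) + const.
Setting the derivative to zero: Σxᵢ(yᵢ − βxᵢ)/1 − β/1 = 0, so β = Σxᵢyᵢ / (Σxᵢ² + σ²/τ²).
Σxᵢyᵢ = 5·5 + 6·7 + 6·4 = 91; Σxᵢ² = 97; σ²/τ² = 1.
β̂_MAP = 91 / (97 + 1) = 91/98 ≈ 0.929.

β̂_MAP = 0.929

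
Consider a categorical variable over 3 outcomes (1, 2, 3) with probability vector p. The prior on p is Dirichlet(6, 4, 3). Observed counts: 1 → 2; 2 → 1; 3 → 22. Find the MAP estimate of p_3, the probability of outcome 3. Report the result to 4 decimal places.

MAP estimate: 0.6857

The posterior is Dirichlet(αᵢ + nᵢ) = Dirichlet(8, 5, 25).
For a Dirichlet(a₁,…,a_K) with all aᵢ > 1, the mode has j-th component (aⱼ − 1)/(Σaᵢ − K).
Here Σaᵢ = 38 and K = 3, so p_3 = (25 − 1)/(38 − 3) = 24/35 ≈ 0.6857.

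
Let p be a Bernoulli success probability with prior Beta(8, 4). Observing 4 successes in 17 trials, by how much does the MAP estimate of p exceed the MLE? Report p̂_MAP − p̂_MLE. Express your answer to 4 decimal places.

MAP − MLE = 0.1721

Posterior is Beta(12, 17); MAP = (12−1)/(29−2) = 11/27 ≈ 0.40741.
MLE ignores the prior: p̂_MLE = k/n = 4/17 ≈ 0.23529.
Difference = 11/27 − 4/17 = 79/459 ≈ 0.1721.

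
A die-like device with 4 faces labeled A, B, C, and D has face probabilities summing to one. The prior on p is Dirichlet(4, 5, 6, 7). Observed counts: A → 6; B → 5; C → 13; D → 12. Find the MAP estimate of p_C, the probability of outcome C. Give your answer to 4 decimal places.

MAP estimate of p_C = 0.3333

The posterior is Dirichlet(αᵢ + nᵢ) = Dirichlet(10, 10, 19, 19).
For a Dirichlet(a₁,…,a_K) with all aᵢ > 1, the mode has j-th component (aⱼ − 1)/(Σaᵢ − K).
Here Σaᵢ = 58 and K = 4, so p_C = (19 − 1)/(58 − 4) = 18/54 ≈ 0.3333.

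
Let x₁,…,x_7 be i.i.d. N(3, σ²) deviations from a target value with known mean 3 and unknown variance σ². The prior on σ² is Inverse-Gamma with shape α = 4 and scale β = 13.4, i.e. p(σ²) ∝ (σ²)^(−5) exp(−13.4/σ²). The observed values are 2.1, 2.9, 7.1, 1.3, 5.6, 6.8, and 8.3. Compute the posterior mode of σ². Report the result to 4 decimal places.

σ̂²_MAP = 5.6829

Sum of squared deviations about the known mean: SS = (2.1−3)² + (2.9−3)² + (7.1−3)² + (1.3−3)² + (5.6−3)² + (6.8−3)² + (8.3−3)² = 69.81.
The Normal likelihood contributes (σ²)^(−n/2) exp(−SS/(2σ²)), so the posterior is Inverse-Gamma(α + n/2, β + SS/2) = Inverse-Gamma(7.5, 48.305).
The mode of Inverse-Gamma(a, b) is b/(a+1) = 48.305/8.5 ≈ 5.6829.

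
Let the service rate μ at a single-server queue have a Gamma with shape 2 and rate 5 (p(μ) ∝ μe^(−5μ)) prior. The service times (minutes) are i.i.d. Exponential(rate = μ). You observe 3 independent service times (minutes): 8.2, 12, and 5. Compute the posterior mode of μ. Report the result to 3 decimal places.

The Exponential(rate=μ) likelihood is ∝ μ^n e^(−μΣtᵢ). Here n = 3 and Σtᵢ = 8.2 + 12 + 5 = 25.2.
Posterior ∝ μe^(−5μ) · μ^3e^(−25.2μ) = μ^4e^(−30.2μ), i.e. Gamma(5, 30.2).
Mode = (a−1)/b = 4/30.2 ≈ 0.132.

μ̂_MAP = 0.132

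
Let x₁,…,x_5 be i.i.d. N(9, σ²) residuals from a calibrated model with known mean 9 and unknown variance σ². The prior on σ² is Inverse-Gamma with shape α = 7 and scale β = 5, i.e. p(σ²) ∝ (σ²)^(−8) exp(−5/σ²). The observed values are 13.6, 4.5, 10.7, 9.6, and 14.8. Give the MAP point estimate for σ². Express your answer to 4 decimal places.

σ̂²_MAP = 4.2048

Sum of squared deviations about the known mean: SS = (13.6−9)² + (4.5−9)² + (10.7−9)² + (9.6−9)² + (14.8−9)² = 78.3.
The Normal likelihood contributes (σ²)^(−n/2) exp(−SS/(2σ²)), so the posterior is Inverse-Gamma(α + n/2, β + SS/2) = Inverse-Gamma(9.5, 44.15).
The mode of Inverse-Gamma(a, b) is b/(a+1) = 44.15/10.5 ≈ 4.2048.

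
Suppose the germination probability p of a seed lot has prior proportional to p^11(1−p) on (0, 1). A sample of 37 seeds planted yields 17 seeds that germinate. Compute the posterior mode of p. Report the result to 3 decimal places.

The prior density ∝ p^11(1−p)^1 is the kernel of Beta(12, 2).
Data: 17 successes in 37 trials. The binomial likelihood contributes p^17(1−p)^20, so the posterior is Beta(12+17, 2+20) = Beta(29, 22).
For Beta(a, b) with a, b > 1 the mode is (a−1)/(a+b−2) = 28/49 ≈ 0.571.

p̂_MAP = 0.571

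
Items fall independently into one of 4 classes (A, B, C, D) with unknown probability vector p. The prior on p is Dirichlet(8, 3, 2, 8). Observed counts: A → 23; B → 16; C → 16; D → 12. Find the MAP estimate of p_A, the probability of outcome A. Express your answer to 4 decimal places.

The posterior is Dirichlet(αᵢ + nᵢ) = Dirichlet(31, 19, 18, 20).
For a Dirichlet(a₁,…,a_K) with all aᵢ > 1, the mode has j-th component (aⱼ − 1)/(Σaᵢ − K).
Here Σaᵢ = 88 and K = 4, so p_A = (31 − 1)/(88 − 4) = 30/84 ≈ 0.3571.

MAP estimate of p_A = 0.3571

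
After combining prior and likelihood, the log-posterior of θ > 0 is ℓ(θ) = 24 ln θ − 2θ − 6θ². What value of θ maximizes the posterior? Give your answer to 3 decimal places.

θ̂_MAP = 1.333

ℓ'(θ) = 24/θ − 2 − 12θ. Setting this to zero and multiplying by θ: 12θ² + 2θ − 24 = 0.
θ = (−2 + √(2² + 4·12·24)) / (2·12) = (−2 + √1156) / 24 = (−2 + 34)/24 = 4/3.
ℓ''(θ) = −24/θ² − 12 < 0, confirming a maximum.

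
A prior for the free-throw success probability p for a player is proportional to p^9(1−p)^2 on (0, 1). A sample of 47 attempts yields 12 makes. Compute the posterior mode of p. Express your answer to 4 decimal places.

p̂_MAP = 0.3621

The prior density ∝ p^9(1−p)^2 is the kernel of Beta(10, 3).
Data: 12 successes in 47 trials. The binomial likelihood contributes p^12(1−p)^35, so the posterior is Beta(10+12, 3+35) = Beta(22, 38).
For Beta(a, b) with a, b > 1 the mode is (a−1)/(a+b−2) = 21/58 ≈ 0.3621.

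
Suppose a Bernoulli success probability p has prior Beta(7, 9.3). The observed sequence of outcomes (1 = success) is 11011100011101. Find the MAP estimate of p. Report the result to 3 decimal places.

p̂_MAP = 0.530

Prior: Beta(7, 9.3).
Data: 9 successes in 14 trials (from the sequence). The binomial likelihood contributes p^9(1−p)^5, so the posterior is Beta(7+9, 9.3+5) = Beta(16, 14.3).
For Beta(a, b) with a, b > 1 the mode is (a−1)/(a+b−2) = 15/28.3 ≈ 0.530.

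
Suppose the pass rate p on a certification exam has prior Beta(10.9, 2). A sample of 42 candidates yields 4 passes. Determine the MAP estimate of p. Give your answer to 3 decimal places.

Prior: Beta(10.9, 2).
Data: 4 successes in 42 trials. The binomial likelihood contributes p^4(1−p)^38, so the posterior is Beta(10.9+4, 2+38) = Beta(14.9, 40).
For Beta(a, b) with a, b > 1 the mode is (a−1)/(a+b−2) = 13.9/52.9 ≈ 0.263.

p̂_MAP = 0.263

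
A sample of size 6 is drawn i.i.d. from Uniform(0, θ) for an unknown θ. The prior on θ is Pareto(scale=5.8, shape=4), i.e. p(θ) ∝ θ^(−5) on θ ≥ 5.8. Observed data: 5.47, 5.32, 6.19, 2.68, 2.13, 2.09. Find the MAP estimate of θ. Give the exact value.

The Uniform(0, θ) likelihood is θ^(−n) for θ ≥ max(xᵢ), zero otherwise. Here max(xᵢ) = 6.19.
Posterior ∝ θ^(−5) · θ^(−6) = θ^(−11) on θ ≥ max(5.8, 6.19) = 6.19.
This density is strictly decreasing in θ, so the posterior mode lies at the lower boundary of the support.

θ̂_MAP = 6.19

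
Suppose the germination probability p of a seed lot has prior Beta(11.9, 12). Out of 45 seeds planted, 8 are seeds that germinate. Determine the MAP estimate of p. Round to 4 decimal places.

Prior: Beta(11.9, 12).
Data: 8 successes in 45 trials. The binomial likelihood contributes p^8(1−p)^37, so the posterior is Beta(11.9+8, 12+37) = Beta(19.9, 49).
For Beta(a, b) with a, b > 1 the mode is (a−1)/(a+b−2) = 18.9/66.9 ≈ 0.2825.

p̂_MAP = 0.2825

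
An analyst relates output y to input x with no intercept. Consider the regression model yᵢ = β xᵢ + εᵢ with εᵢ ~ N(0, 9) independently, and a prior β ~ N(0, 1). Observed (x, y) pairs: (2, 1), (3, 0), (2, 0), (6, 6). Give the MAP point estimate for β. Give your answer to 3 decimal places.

β̂_MAP = 0.613

log p(β | y) = −Σ(yᵢ − βxᵢ)²/(2·9) − β²/(2·1) + const.
Setting the derivative to zero: Σxᵢ(yᵢ − βxᵢ)/9 − β/1 = 0, so β = Σxᵢyᵢ / (Σxᵢ² + σ²/τ²).
Σxᵢyᵢ = 2·1 + 3·0 + 2·0 + 6·6 = 38; Σxᵢ² = 53; σ²/τ² = 9.
β̂_MAP = 38 / (53 + 9) = 38/62 ≈ 0.613.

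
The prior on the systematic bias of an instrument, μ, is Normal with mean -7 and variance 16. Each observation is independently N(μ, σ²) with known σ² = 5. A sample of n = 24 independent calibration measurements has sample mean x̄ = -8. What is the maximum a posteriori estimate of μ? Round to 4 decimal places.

μ̂_MAP = -7.9871

n = 24, x̄ = -8.
For a Normal prior and Normal likelihood with known variance, the posterior is Normal; its mode equals its mean, the precision-weighted average.
Prior precision 1/σ₀² = 1/16 = 0.0625; data precision n/σ² = 24/5 = 4.8.
μ̂ = (0.0625·(-7) + 4.8·(-8)) / (0.0625 + 4.8) = (-38.8375)/4.8625 = -3107/389 ≈ -7.9871.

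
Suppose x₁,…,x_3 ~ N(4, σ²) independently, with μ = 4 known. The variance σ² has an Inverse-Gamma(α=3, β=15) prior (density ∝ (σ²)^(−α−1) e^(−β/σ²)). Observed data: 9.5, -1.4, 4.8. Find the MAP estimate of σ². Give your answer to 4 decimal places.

Sum of squared deviations about the known mean: SS = (9.5−4)² + (-1.4−4)² + (4.8−4)² = 60.05.
The Normal likelihood contributes (σ²)^(−n/2) exp(−SS/(2σ²)), so the posterior is Inverse-Gamma(α + n/2, β + SS/2) = Inverse-Gamma(4.5, 45.025).
The mode of Inverse-Gamma(a, b) is b/(a+1) = 45.025/5.5 ≈ 8.1864.

σ̂²_MAP = 8.1864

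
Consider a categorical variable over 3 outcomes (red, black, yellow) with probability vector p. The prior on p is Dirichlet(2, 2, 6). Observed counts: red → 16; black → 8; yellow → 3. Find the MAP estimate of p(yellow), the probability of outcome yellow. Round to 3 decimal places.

The posterior is Dirichlet(αᵢ + nᵢ) = Dirichlet(18, 10, 9).
For a Dirichlet(a₁,…,a_K) with all aᵢ > 1, the mode has j-th component (aⱼ − 1)/(Σaᵢ − K).
Here Σaᵢ = 37 and K = 3, so p(yellow) = (9 − 1)/(37 − 3) = 8/34 ≈ 0.235.

MAP estimate of p(yellow) = 0.235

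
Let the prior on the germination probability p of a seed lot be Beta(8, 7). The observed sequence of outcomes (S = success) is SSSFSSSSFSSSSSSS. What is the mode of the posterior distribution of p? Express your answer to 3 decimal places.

p̂_MAP = 0.724

Prior: Beta(8, 7).
Data: 14 successes in 16 trials (from the sequence). The binomial likelihood contributes p^14(1−p)^2, so the posterior is Beta(8+14, 7+2) = Beta(22, 9).
For Beta(a, b) with a, b > 1 the mode is (a−1)/(a+b−2) = 21/29 ≈ 0.724.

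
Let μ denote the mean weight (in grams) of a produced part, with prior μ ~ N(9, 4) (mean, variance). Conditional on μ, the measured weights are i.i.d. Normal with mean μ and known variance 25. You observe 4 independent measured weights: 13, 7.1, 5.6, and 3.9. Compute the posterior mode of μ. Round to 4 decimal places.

n = 4; x̄ = (13 + 7.1 + 5.6 + 3.9)/4 = 29.6/4 = 7.4.
For a Normal prior and Normal likelihood with known variance, the posterior is Normal; its mode equals its mean, the precision-weighted average.
Prior precision 1/σ₀² = 1/4 = 0.25; data precision n/σ² = 4/25 = 0.16.
μ̂ = (0.25·9 + 0.16·7.4) / (0.25 + 0.16) = 3.434/0.41 = 1717/205 ≈ 8.3756.

μ̂_MAP = 8.3756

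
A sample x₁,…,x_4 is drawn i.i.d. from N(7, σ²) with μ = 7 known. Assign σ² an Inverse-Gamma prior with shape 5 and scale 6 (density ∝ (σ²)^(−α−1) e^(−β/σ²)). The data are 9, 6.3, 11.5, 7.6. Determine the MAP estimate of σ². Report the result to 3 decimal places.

Sum of squared deviations about the known mean: SS = (9−7)² + (6.3−7)² + (11.5−7)² + (7.6−7)² = 25.1.
The Normal likelihood contributes (σ²)^(−n/2) exp(−SS/(2σ²)), so the posterior is Inverse-Gamma(α + n/2, β + SS/2) = Inverse-Gamma(7, 18.55).
The mode of Inverse-Gamma(a, b) is b/(a+1) = 18.55/8 ≈ 2.319.

σ̂²_MAP = 2.319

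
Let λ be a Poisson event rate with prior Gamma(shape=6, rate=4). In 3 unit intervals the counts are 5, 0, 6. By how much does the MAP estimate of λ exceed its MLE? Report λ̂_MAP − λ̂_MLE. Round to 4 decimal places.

MAP − MLE = -1.3810

Σxᵢ = 11. Posterior is Gamma(17, 7); MAP = (17−1)/7 = 16/7 ≈ 2.28571.
MLE = x̄ = 11/3 ≈ 3.66667.
Difference = 16/7 − 11/3 = -29/21 ≈ -1.3810.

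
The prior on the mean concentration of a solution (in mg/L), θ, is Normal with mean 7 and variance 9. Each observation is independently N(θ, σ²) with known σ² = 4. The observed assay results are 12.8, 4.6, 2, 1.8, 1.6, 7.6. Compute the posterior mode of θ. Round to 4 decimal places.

θ̂_MAP = 5.2000

n = 6; x̄ = (12.8 + 4.6 + 2 + 1.8 + 1.6 + 7.6)/6 = 30.4/6 = 76/15 ≈ 5.0667.
For a Normal prior and Normal likelihood with known variance, the posterior is Normal; its mode equals its mean, the precision-weighted average.
Prior precision 1/σ₀² = 1/9; data precision n/σ² = 6/4 = 1.5.
θ̂ = ((1/9)·7 + 1.5·(76/15)) / (1/9 + 1.5) = (377/45)/(29/18) = 5.2000.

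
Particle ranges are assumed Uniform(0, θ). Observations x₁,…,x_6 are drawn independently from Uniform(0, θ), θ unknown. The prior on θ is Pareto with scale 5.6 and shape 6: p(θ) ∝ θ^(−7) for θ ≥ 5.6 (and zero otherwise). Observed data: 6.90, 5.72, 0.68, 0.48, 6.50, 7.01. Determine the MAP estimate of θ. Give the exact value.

θ̂_MAP = 7.01

The Uniform(0, θ) likelihood is θ^(−n) for θ ≥ max(xᵢ), zero otherwise. Here max(xᵢ) = 7.01.
Posterior ∝ θ^(−7) · θ^(−6) = θ^(−13) on θ ≥ max(5.6, 7.01) = 7.01.
This density is strictly decreasing in θ, so the posterior mode lies at the lower boundary of the support.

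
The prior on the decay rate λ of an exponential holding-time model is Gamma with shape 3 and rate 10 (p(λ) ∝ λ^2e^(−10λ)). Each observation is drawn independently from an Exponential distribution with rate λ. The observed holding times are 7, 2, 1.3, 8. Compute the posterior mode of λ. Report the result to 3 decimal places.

λ̂_MAP = 0.212

The Exponential(rate=λ) likelihood is ∝ λ^n e^(−λΣtᵢ). Here n = 4 and Σtᵢ = 7 + 2 + 1.3 + 8 = 18.3.
Posterior ∝ λ^2e^(−10λ) · λ^4e^(−18.3λ) = λ^6e^(−28.3λ), i.e. Gamma(7, 28.3).
Mode = (a−1)/b = 6/28.3 ≈ 0.212.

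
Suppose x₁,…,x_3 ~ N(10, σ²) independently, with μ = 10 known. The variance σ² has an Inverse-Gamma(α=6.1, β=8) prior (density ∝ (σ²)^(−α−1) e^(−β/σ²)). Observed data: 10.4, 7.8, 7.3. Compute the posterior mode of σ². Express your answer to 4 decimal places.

σ̂²_MAP = 1.6448

Sum of squared deviations about the known mean: SS = (10.4−10)² + (7.8−10)² + (7.3−10)² = 12.29.
The Normal likelihood contributes (σ²)^(−n/2) exp(−SS/(2σ²)), so the posterior is Inverse-Gamma(α + n/2, β + SS/2) = Inverse-Gamma(7.6, 14.145).
The mode of Inverse-Gamma(a, b) is b/(a+1) = 14.145/8.6 ≈ 1.6448.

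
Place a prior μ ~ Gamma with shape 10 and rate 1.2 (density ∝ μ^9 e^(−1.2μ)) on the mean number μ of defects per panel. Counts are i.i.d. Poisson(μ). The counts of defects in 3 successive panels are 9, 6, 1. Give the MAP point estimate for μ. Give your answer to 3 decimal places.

Σxᵢ = 9+6+1 = 16, with n = 3.
Posterior ∝ μ^9e^(−1.2μ) · μ^16e^(−3μ) = μ^25e^(−4.2μ), i.e. Gamma(shape=26, rate=4.2).
The mode of a Gamma(a, b) with a ≥ 1 (shape–rate) is (a−1)/b = 25/4.2 ≈ 5.952.

μ̂_MAP = 5.952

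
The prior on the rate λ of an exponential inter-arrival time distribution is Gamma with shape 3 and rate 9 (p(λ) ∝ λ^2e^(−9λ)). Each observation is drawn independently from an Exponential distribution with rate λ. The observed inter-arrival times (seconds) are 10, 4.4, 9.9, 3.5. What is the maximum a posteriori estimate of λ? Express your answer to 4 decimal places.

The Exponential(rate=λ) likelihood is ∝ λ^n e^(−λΣtᵢ). Here n = 4 and Σtᵢ = 10 + 4.4 + 9.9 + 3.5 = 27.8.
Posterior ∝ λ^2e^(−9λ) · λ^4e^(−27.8λ) = λ^6e^(−36.8λ), i.e. Gamma(7, 36.8).
Mode = (a−1)/b = 6/36.8 ≈ 0.1630.

λ̂_MAP = 0.1630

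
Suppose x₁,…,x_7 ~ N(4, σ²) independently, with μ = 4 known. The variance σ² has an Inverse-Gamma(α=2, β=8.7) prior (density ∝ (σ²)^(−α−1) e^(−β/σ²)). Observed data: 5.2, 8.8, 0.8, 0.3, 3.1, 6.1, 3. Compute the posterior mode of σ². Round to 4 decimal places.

σ̂²_MAP = 5.5408

Sum of squared deviations about the known mean: SS = (5.2−4)² + (8.8−4)² + (0.8−4)² + (0.3−4)² + (3.1−4)² + (6.1−4)² + (3−4)² = 54.63.
The Normal likelihood contributes (σ²)^(−n/2) exp(−SS/(2σ²)), so the posterior is Inverse-Gamma(α + n/2, β + SS/2) = Inverse-Gamma(5.5, 36.015).
The mode of Inverse-Gamma(a, b) is b/(a+1) = 36.015/6.5 ≈ 5.5408.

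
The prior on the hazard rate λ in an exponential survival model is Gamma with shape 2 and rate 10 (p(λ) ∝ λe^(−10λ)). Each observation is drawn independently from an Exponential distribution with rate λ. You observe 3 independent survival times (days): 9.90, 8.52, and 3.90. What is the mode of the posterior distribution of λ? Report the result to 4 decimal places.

λ̂_MAP = 0.1238

The Exponential(rate=λ) likelihood is ∝ λ^n e^(−λΣtᵢ). Here n = 3 and Σtᵢ = 9.90 + 8.52 + 3.90 = 22.32.
Posterior ∝ λe^(−10λ) · λ^3e^(−22.32λ) = λ^4e^(−32.32λ), i.e. Gamma(5, 32.32).
Mode = (a−1)/b = 4/32.32 ≈ 0.1238.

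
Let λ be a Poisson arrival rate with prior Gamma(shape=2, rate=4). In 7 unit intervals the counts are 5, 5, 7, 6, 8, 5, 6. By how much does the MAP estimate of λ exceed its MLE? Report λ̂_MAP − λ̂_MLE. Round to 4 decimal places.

MAP − MLE = -2.0909

Σxᵢ = 42. Posterior is Gamma(44, 11); MAP = (44−1)/11 = 43/11 ≈ 3.90909.
MLE = x̄ = 42/7 ≈ 6.00000.
Difference = 43/11 − 42/7 = -23/11 ≈ -2.0909.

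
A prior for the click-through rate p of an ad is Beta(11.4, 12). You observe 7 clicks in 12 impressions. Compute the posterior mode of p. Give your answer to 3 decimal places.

p̂_MAP = 0.521

Prior: Beta(11.4, 12).
Data: 7 successes in 12 trials. The binomial likelihood contributes p^7(1−p)^5, so the posterior is Beta(11.4+7, 12+5) = Beta(18.4, 17).
For Beta(a, b) with a, b > 1 the mode is (a−1)/(a+b−2) = 17.4/33.4 ≈ 0.521.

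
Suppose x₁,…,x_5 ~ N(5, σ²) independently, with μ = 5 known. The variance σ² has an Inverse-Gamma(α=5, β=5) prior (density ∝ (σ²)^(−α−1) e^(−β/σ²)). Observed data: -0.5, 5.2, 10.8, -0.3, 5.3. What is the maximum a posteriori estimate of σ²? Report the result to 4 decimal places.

Sum of squared deviations about the known mean: SS = (-0.5−5)² + (5.2−5)² + (10.8−5)² + (-0.3−5)² + (5.3−5)² = 92.11.
The Normal likelihood contributes (σ²)^(−n/2) exp(−SS/(2σ²)), so the posterior is Inverse-Gamma(α + n/2, β + SS/2) = Inverse-Gamma(7.5, 51.055).
The mode of Inverse-Gamma(a, b) is b/(a+1) = 51.055/8.5 ≈ 6.0065.

σ̂²_MAP = 6.0065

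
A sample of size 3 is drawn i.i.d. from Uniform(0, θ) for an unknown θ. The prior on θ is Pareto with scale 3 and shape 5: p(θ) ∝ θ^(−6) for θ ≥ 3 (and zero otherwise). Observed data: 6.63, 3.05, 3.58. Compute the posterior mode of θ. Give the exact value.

The Uniform(0, θ) likelihood is θ^(−n) for θ ≥ max(xᵢ), zero otherwise. Here max(xᵢ) = 6.63.
Posterior ∝ θ^(−6) · θ^(−3) = θ^(−9) on θ ≥ max(3, 6.63) = 6.63.
This density is strictly decreasing in θ, so the posterior mode lies at the lower boundary of the support.

θ̂_MAP = 6.63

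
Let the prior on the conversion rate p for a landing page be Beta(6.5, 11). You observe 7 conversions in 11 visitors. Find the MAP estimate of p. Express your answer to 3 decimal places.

Prior: Beta(6.5, 11).
Data: 7 successes in 11 trials. The binomial likelihood contributes p^7(1−p)^4, so the posterior is Beta(6.5+7, 11+4) = Beta(13.5, 15).
For Beta(a, b) with a, b > 1 the mode is (a−1)/(a+b−2) = 12.5/26.5 ≈ 0.472.

p̂_MAP = 0.472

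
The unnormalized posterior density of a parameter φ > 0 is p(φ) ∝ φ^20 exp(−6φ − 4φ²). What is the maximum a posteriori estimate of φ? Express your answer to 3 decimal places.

ℓ'(φ) = 20/φ − 6 − 8φ. Setting this to zero and multiplying by φ: 8φ² + 6φ − 20 = 0.
φ = (−6 + √(6² + 4·8·20)) / (2·8) = (−6 + √676) / 16 = (−6 + 26)/16 = 5/4.
ℓ''(φ) = −20/φ² − 8 < 0, confirming a maximum.

φ̂_MAP = 1.250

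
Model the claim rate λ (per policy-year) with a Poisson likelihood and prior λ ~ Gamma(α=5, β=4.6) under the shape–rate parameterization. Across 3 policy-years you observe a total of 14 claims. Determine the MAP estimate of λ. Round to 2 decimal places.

λ̂_MAP = 2.37

Σxᵢ = 14, n = 3.
Posterior ∝ λ^4e^(−4.6λ) · λ^14e^(−3λ) = λ^18e^(−7.6λ), i.e. Gamma(shape=19, rate=7.6).
The mode of a Gamma(a, b) with a ≥ 1 (shape–rate) is (a−1)/b = 18/7.6 ≈ 2.37.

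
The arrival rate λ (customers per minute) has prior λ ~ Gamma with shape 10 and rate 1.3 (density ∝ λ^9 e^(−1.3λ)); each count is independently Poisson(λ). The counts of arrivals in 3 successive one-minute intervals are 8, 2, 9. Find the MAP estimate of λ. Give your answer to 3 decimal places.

Σxᵢ = 8+2+9 = 19, with n = 3.
Posterior ∝ λ^9e^(−1.3λ) · λ^19e^(−3λ) = λ^28e^(−4.3λ), i.e. Gamma(shape=29, rate=4.3).
The mode of a Gamma(a, b) with a ≥ 1 (shape–rate) is (a−1)/b = 28/4.3 ≈ 6.512.

λ̂_MAP = 6.512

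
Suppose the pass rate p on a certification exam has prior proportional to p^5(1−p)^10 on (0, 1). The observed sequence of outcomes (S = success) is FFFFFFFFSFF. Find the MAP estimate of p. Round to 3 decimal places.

p̂_MAP = 0.231

The prior density ∝ p^5(1−p)^10 is the kernel of Beta(6, 11).
Data: 1 success in 11 trials (from the sequence). The binomial likelihood contributes p(1−p)^10, so the posterior is Beta(6+1, 11+10) = Beta(7, 21).
For Beta(a, b) with a, b > 1 the mode is (a−1)/(a+b−2) = 6/26 ≈ 0.231.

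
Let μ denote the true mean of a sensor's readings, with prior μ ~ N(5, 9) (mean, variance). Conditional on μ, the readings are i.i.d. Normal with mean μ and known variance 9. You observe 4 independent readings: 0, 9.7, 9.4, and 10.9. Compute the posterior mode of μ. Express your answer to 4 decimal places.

n = 4; x̄ = (0 + 9.7 + 9.4 + 10.9)/4 = 30/4 = 7.5.
For a Normal prior and Normal likelihood with known variance, the posterior is Normal; its mode equals its mean, the precision-weighted average.
Prior precision 1/σ₀² = 1/9; data precision n/σ² = 4/9.
μ̂ = ((1/9)·5 + (4/9)·7.5) / (1/9 + 4/9) = (35/9)/(5/9) = 7.0000.

μ̂_MAP = 7.0000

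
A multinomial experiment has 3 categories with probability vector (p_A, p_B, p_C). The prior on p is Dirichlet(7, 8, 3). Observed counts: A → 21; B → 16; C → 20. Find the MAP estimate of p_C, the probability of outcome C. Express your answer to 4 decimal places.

MAP estimate of p_C = 0.3056

The posterior is Dirichlet(αᵢ + nᵢ) = Dirichlet(28, 24, 23).
For a Dirichlet(a₁,…,a_K) with all aᵢ > 1, the mode has j-th component (aⱼ − 1)/(Σaᵢ − K).
Here Σaᵢ = 75 and K = 3, so p_C = (23 − 1)/(75 − 3) = 22/72 ≈ 0.3056.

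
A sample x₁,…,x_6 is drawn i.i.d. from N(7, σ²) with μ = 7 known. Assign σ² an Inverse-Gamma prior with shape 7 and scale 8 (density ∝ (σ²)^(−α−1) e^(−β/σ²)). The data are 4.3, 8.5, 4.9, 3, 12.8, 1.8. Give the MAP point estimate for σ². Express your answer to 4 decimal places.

Sum of squared deviations about the known mean: SS = (4.3−7)² + (8.5−7)² + (4.9−7)² + (3−7)² + (12.8−7)² + (1.8−7)² = 90.63.
The Normal likelihood contributes (σ²)^(−n/2) exp(−SS/(2σ²)), so the posterior is Inverse-Gamma(α + n/2, β + SS/2) = Inverse-Gamma(10, 53.315).
The mode of Inverse-Gamma(a, b) is b/(a+1) = 53.315/11 ≈ 4.8468.

σ̂²_MAP = 4.8468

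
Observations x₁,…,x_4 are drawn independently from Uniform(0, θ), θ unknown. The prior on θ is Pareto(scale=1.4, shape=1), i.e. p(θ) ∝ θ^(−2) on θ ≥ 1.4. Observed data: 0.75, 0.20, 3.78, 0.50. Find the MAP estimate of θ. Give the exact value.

The Uniform(0, θ) likelihood is θ^(−n) for θ ≥ max(xᵢ), zero otherwise. Here max(xᵢ) = 3.78.
Posterior ∝ θ^(−2) · θ^(−4) = θ^(−6) on θ ≥ max(1.4, 3.78) = 3.78.
This density is strictly decreasing in θ, so the posterior mode lies at the lower boundary of the support.

θ̂_MAP = 3.78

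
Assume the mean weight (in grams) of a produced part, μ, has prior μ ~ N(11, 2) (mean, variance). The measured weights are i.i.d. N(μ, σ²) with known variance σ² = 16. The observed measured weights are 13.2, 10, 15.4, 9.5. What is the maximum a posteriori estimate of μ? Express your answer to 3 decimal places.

μ̂_MAP = 11.342

n = 4; x̄ = (13.2 + 10 + 15.4 + 9.5)/4 = 48.1/4 = 12.025.
For a Normal prior and Normal likelihood with known variance, the posterior is Normal; its mode equals its mean, the precision-weighted average.
Prior precision 1/σ₀² = 1/2 = 0.5; data precision n/σ² = 4/16 = 0.25.
μ̂ = (0.5·11 + 0.25·12.025) / (0.5 + 0.25) = 8.50625/0.75 = 1361/120 ≈ 11.342.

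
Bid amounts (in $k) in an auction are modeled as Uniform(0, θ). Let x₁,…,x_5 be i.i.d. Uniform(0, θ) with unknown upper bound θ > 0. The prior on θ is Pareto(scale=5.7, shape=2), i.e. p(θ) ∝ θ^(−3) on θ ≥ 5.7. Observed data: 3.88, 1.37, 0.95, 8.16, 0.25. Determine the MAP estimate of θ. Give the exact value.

θ̂_MAP = 8.16

The Uniform(0, θ) likelihood is θ^(−n) for θ ≥ max(xᵢ), zero otherwise. Here max(xᵢ) = 8.16.
Posterior ∝ θ^(−3) · θ^(−5) = θ^(−8) on θ ≥ max(5.7, 8.16) = 8.16.
This density is strictly decreasing in θ, so the posterior mode lies at the lower boundary of the support.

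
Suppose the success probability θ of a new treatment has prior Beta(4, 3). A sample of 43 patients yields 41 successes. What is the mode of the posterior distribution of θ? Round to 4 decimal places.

Prior: Beta(4, 3).
Data: 41 successes in 43 trials. The binomial likelihood contributes θ^41(1−θ)^2, so the posterior is Beta(4+41, 3+2) = Beta(45, 5).
For Beta(a, b) with a, b > 1 the mode is (a−1)/(a+b−2) = 44/48 ≈ 0.9167.

θ̂_MAP = 0.9167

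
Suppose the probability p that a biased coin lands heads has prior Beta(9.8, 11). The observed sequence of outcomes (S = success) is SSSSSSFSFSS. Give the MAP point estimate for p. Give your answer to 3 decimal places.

p̂_MAP = 0.597

Prior: Beta(9.8, 11).
Data: 9 successes in 11 trials (from the sequence). The binomial likelihood contributes p^9(1−p)^2, so the posterior is Beta(9.8+9, 11+2) = Beta(18.8, 13).
For Beta(a, b) with a, b > 1 the mode is (a−1)/(a+b−2) = 17.8/29.8 ≈ 0.597.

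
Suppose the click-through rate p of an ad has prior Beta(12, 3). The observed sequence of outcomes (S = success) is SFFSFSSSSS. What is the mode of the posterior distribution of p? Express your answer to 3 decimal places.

Prior: Beta(12, 3).
Data: 7 successes in 10 trials (from the sequence). The binomial likelihood contributes p^7(1−p)^3, so the posterior is Beta(12+7, 3+3) = Beta(19, 6).
For Beta(a, b) with a, b > 1 the mode is (a−1)/(a+b−2) = 18/23 ≈ 0.783.

p̂_MAP = 0.783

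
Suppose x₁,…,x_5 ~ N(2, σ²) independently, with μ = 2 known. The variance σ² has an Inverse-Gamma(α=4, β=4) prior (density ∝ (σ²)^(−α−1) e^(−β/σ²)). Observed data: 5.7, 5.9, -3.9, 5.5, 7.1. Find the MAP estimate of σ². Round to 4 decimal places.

σ̂²_MAP = 7.3313

Sum of squared deviations about the known mean: SS = (5.7−2)² + (5.9−2)² + (-3.9−2)² + (5.5−2)² + (7.1−2)² = 101.97.
The Normal likelihood contributes (σ²)^(−n/2) exp(−SS/(2σ²)), so the posterior is Inverse-Gamma(α + n/2, β + SS/2) = Inverse-Gamma(6.5, 54.985).
The mode of Inverse-Gamma(a, b) is b/(a+1) = 54.985/7.5 ≈ 7.3313.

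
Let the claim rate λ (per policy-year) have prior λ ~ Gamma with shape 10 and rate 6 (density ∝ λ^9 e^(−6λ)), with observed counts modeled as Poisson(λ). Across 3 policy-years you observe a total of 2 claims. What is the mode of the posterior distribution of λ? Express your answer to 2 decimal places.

Σxᵢ = 2, n = 3.
Posterior ∝ λ^9e^(−6λ) · λ^2e^(−3λ) = λ^11e^(−9λ), i.e. Gamma(shape=12, rate=9).
The mode of a Gamma(a, b) with a ≥ 1 (shape–rate) is (a−1)/b = 11/9 ≈ 1.22.

λ̂_MAP = 1.22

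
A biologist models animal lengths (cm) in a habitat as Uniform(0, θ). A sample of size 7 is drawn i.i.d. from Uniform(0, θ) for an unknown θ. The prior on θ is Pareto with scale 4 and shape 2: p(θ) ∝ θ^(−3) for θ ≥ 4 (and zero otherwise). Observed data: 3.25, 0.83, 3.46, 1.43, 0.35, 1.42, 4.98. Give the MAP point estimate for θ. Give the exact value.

The Uniform(0, θ) likelihood is θ^(−n) for θ ≥ max(xᵢ), zero otherwise. Here max(xᵢ) = 4.98.
Posterior ∝ θ^(−3) · θ^(−7) = θ^(−10) on θ ≥ max(4, 4.98) = 4.98.
This density is strictly decreasing in θ, so the posterior mode lies at the lower boundary of the support.

θ̂_MAP = 4.98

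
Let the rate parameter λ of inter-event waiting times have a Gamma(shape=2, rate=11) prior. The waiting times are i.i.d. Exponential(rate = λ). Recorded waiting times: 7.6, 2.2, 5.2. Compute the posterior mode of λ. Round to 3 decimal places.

λ̂_MAP = 0.154

The Exponential(rate=λ) likelihood is ∝ λ^n e^(−λΣtᵢ). Here n = 3 and Σtᵢ = 7.6 + 2.2 + 5.2 = 15.
Posterior ∝ λe^(−11λ) · λ^3e^(−15λ) = λ^4e^(−26λ), i.e. Gamma(5, 26).
Mode = (a−1)/b = 4/26 ≈ 0.154.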